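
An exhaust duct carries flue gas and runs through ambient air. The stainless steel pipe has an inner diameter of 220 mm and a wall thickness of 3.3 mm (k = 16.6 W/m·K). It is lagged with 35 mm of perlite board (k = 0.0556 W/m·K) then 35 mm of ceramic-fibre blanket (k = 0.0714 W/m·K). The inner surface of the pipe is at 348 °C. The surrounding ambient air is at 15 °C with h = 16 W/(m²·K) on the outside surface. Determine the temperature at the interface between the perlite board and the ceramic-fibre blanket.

For a radial system each layer contributes R = ln(r_out/r_in)/(2πkL); films add R = 1/(hA).
R_stainless steel pipe wall = ln(113.3/110)/(2π×16.6×1) = 2.834×10^-4 K/W
R_perlite board = ln(148.3/113.3)/(2π×0.0556×1) = 0.7706 K/W
R_ceramic-fibre blanket = ln(183.3/148.3)/(2π×0.0714×1) = 0.4723 K/W
R_outer film = 1/(h_o·2πr_oL) = 1/(16×2π×0.1833×1) = 0.05427 K/W
R_total = 1.297 K/W
Q = ΔT/R_total = 333/1.297
Q = 257 W/m
T_interface = T_inner − Q·ΣR(inner→interface) = 348 − 257×0.7709

T ≈ 150 °C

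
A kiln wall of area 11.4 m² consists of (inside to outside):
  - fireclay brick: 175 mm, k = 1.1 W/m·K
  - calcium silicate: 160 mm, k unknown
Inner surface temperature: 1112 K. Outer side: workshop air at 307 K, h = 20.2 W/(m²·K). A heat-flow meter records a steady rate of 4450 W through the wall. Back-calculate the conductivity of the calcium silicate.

Treating each layer as a thermal resistance in series:
R_fireclay brick = L/(kA) = 0.175/(1.1×11.4) = 0.01396 K/W
R_outer film = 1/(h_o·A) = 1/(20.2×11.4) = 0.004343 K/W
Sum of known resistances R_other = 0.0183 K/W
Total R = ΔT/Q = 805/4450 = 0.1809 K/W
R_calcium silicate = R_total − R_other = 0.1626 K/W
k = L/(R·A) = 0.16/(0.1626×11.4)

k ≈ 0.0863 W/(m·K)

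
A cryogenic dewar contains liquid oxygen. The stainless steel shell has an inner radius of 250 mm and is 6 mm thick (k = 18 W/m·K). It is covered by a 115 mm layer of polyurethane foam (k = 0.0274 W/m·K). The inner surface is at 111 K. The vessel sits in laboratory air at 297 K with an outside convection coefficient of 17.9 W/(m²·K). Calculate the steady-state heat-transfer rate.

Each spherical layer contributes R = (1/r_i − 1/r_o)/(4πk):
R_stainless steel shell = (1/0.25 − 1/0.256)/(4π×18) = 4.145×10^-4 K/W
R_polyurethane foam = (1/0.256 − 1/0.371)/(4π×0.0274) = 3.517 K/W
R_outer film = 1/(h·4πr_o²) = 1/(17.9×4π×0.371²) = 0.0323 K/W
R_total = 3.549 K/W
Q = ΔT/R_total = 186/3.549

Q ≈ 52.4 W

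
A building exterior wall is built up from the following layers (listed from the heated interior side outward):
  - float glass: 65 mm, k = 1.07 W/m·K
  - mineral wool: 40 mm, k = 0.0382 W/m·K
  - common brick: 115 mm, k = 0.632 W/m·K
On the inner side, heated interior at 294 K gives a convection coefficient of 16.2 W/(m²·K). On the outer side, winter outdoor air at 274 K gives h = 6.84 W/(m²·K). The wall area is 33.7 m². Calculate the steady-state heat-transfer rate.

Q ≈ 450 W

Thermal resistances in series:
R_inner film = 1/(h_i·A) = 1/(16.2×33.7) = 0.001832 K/W
R_float glass = L/(kA) = 0.065/(1.07×33.7) = 0.001803 K/W
R_mineral wool = L/(kA) = 0.04/(0.0382×33.7) = 0.03107 K/W
R_common brick = L/(kA) = 0.115/(0.632×33.7) = 0.005399 K/W
R_outer film = 1/(h_o·A) = 1/(6.84×33.7) = 0.004338 K/W
R_total = 0.04444 K/W
Q = ΔT / R_total = 20 / 0.04444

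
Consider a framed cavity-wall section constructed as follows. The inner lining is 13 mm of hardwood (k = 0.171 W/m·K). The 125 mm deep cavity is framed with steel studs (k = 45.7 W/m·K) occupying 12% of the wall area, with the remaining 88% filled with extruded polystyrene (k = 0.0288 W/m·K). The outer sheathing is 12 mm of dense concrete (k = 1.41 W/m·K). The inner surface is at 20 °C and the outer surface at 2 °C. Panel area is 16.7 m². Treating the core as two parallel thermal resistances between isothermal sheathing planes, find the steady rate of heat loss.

Q ≈ 2800 W

Sheathing layers in series; stud and cavity paths in parallel between them.
R_inner = 0.013/(0.171×16.7) = 0.004552 K/W
R_stud  = 0.125/(45.7×0.12×16.7) = 0.001365 K/W
R_cav   = 0.125/(0.0288×0.88×16.7) = 0.2953 K/W
1/R_core = 1/R_stud + 1/R_cav → R_core = 0.001359 K/W
R_outer = 0.012/(1.41×16.7) = 5.096×10^-4 K/W
R_total = 0.006421 K/W
Q = ΔT/R_total = 18/0.006421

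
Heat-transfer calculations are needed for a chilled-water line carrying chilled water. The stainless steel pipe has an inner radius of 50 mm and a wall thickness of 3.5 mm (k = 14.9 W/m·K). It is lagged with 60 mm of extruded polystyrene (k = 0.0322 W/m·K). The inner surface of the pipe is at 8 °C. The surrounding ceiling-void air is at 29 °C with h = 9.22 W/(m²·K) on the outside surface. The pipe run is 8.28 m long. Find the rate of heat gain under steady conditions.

Cylindrical conduction, so R = ln(r₂/r₁)/(2πkL) per layer, in series:
R_stainless steel pipe wall = ln(53.5/50)/(2π×14.9×8.28) = 8.728×10^-5 K/W
R_extruded polystyrene = ln(113.5/53.5)/(2π×0.0322×8.28) = 0.449 K/W
R_outer film = 1/(h_o·2πr_oL) = 1/(9.22×2π×0.1135×8.28) = 0.01837 K/W
R_total = 0.4674 K/W
Q = ΔT/R_total = 21/0.4674

Q ≈ 44.9 W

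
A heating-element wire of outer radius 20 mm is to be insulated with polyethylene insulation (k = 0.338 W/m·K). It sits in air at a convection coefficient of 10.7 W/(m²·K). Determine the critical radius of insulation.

r_cr ≈ 31.6 mm

For a cylinder r_cr = k/h = 0.338/10.7
r_cr = 31.6 mm; since the bare radius (20 mm) is below r_cr, adding a thin layer of insulation will *increase* heat loss.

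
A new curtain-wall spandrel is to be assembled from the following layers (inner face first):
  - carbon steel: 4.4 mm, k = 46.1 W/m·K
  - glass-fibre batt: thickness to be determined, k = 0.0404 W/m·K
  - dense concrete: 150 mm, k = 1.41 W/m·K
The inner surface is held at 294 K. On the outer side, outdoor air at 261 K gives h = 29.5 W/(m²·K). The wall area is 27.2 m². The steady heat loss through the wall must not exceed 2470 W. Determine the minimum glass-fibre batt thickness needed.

L ≈ 9.01 mm

Using the resistance-network approach (series):
R_carbon steel = L/(kA) = 0.0044/(46.1×27.2) = 3.509×10^-6 K/W
R_dense concrete = L/(kA) = 0.15/(1.41×27.2) = 0.003911 K/W
R_outer film = 1/(h_o·A) = 1/(29.5×27.2) = 0.001246 K/W
Sum of the known resistances R_other = 0.005161 K/W
Required total resistance R_tot = ΔT/Q_allow = 33/2470 = 0.01336 K/W
R_glass-fibre batt = R_tot − R_other = 0.008199 K/W
L = R·k·A = 0.008199×0.0404×27.2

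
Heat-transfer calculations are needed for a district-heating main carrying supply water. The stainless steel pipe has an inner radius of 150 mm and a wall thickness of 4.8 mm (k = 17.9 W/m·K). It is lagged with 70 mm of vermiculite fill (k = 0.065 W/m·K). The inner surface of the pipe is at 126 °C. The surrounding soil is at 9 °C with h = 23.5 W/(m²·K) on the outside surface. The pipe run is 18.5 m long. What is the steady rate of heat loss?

Treating each annulus and film as a series resistance:
R_stainless steel pipe wall = ln(154.8/150)/(2π×17.9×18.5) = 1.514×10^-5 K/W
R_vermiculite fill = ln(224.8/154.8)/(2π×0.065×18.5) = 0.04938 K/W
R_outer film = 1/(h_o·2πr_oL) = 1/(23.5×2π×0.2248×18.5) = 0.001628 K/W
R_total = 0.05102 K/W
Q = ΔT/R_total = 117/0.05102

Q ≈ 2290 W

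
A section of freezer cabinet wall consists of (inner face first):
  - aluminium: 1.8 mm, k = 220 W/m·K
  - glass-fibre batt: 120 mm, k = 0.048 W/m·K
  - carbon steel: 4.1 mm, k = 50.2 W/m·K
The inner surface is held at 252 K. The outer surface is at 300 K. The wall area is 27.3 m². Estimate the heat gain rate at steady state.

Q ≈ 524 W

Thermal resistances in series:
R_aluminium = L/(kA) = 0.0018/(220×27.3) = 2.997×10^-7 K/W
R_glass-fibre batt = L/(kA) = 0.12/(0.048×27.3) = 0.09158 K/W
R_carbon steel = L/(kA) = 0.0041/(50.2×27.3) = 2.992×10^-6 K/W
R_total = 0.09158 K/W
Q = ΔT / R_total = 48 / 0.09158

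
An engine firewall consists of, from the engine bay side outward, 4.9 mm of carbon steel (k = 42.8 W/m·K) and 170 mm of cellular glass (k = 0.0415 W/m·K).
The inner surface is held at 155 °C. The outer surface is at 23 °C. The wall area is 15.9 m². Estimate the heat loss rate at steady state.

Q ≈ 512 W

Model the wall as resistances in series:
R_carbon steel = L/(kA) = 0.0049/(42.8×15.9) = 7.2×10^-6 K/W
R_cellular glass = L/(kA) = 0.17/(0.0415×15.9) = 0.2576 K/W
R_total = 0.2576 K/W
Q = ΔT / R_total = 132 / 0.2576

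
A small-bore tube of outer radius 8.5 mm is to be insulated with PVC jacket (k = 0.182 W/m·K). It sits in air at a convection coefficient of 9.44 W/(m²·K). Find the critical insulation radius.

r_cr ≈ 19.3 mm

For a cylinder r_cr = k/h = 0.182/9.44
r_cr = 19.3 mm; since the bare radius (8.5 mm) is below r_cr, adding a thin layer of insulation will *increase* heat loss.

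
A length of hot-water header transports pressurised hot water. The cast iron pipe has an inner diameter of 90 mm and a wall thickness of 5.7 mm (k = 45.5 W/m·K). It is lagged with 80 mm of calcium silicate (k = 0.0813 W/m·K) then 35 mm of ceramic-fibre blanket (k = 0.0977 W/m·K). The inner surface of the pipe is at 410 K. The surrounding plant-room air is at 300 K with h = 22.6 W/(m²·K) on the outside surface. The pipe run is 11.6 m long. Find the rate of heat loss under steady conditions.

Treating each annulus and film as a series resistance:
R_cast iron pipe wall = ln(50.7/45)/(2π×45.5×11.6) = 3.596×10^-5 K/W
R_calcium silicate = ln(130.7/50.7)/(2π×0.0813×11.6) = 0.1598 K/W
R_ceramic-fibre blanket = ln(165.7/130.7)/(2π×0.0977×11.6) = 0.03332 K/W
R_outer film = 1/(h_o·2πr_oL) = 1/(22.6×2π×0.1657×11.6) = 0.003664 K/W
R_total = 0.1968 K/W
Q = ΔT/R_total = 110/0.1968

Q ≈ 559 W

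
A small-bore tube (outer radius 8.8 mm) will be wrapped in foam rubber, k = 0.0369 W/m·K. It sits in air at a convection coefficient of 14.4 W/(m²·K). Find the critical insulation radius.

For a cylinder r_cr = k/h = 0.0369/14.4
r_cr = 2.56 mm; since the bare radius (8.8 mm) is above r_cr, any added insulation will reduce heat loss.

r_cr ≈ 2.56 mm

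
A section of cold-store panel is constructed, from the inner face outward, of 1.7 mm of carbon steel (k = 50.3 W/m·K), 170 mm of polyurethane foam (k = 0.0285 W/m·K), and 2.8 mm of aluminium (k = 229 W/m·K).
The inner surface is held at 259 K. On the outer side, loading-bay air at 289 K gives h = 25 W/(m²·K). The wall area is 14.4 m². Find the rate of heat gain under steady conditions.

Treating each layer as a thermal resistance in series:
R_carbon steel = L/(kA) = 0.0017/(50.3×14.4) = 2.347×10^-6 K/W
R_polyurethane foam = L/(kA) = 0.17/(0.0285×14.4) = 0.4142 K/W
R_aluminium = L/(kA) = 0.0028/(229×14.4) = 8.491×10^-7 K/W
R_outer film = 1/(h_o·A) = 1/(25×14.4) = 0.002778 K/W
R_total = 0.417 K/W
Q = ΔT / R_total = 30 / 0.417

Q ≈ 71.9 W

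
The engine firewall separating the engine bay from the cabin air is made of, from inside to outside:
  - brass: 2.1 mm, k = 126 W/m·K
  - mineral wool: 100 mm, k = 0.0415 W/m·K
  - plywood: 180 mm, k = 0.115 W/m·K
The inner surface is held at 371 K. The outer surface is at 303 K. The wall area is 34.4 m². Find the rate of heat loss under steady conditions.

Using the resistance-network approach (series):
R_brass = L/(kA) = 0.0021/(126×34.4) = 4.845×10^-7 K/W
R_mineral wool = L/(kA) = 0.1/(0.0415×34.4) = 0.07005 K/W
R_plywood = L/(kA) = 0.18/(0.115×34.4) = 0.0455 K/W
R_total = 0.1155 K/W
Q = ΔT / R_total = 68 / 0.1155

Q ≈ 588 W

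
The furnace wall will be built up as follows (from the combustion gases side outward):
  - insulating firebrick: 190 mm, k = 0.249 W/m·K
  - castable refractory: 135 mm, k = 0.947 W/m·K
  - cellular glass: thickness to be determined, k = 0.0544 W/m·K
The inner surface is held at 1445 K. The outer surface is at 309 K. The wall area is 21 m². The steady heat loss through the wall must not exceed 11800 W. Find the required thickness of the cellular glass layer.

Using the resistance-network approach (series):
R_insulating firebrick = L/(kA) = 0.19/(0.249×21) = 0.03634 K/W
R_castable refractory = L/(kA) = 0.135/(0.947×21) = 0.006788 K/W
Sum of the known resistances R_other = 0.04312 K/W
Required total resistance R_tot = ΔT/Q_allow = 1136/11800 = 0.09627 K/W
R_cellular glass = R_tot − R_other = 0.05315 K/W
L = R·k·A = 0.05315×0.0544×21

L ≈ 60.7 mm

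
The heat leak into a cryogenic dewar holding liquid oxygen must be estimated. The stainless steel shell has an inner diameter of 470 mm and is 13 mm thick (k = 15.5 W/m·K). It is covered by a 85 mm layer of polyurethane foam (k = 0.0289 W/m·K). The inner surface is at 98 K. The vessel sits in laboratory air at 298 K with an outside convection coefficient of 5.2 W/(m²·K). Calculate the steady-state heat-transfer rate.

Spherical conduction: R = (1/r_in − 1/r_out)/(4πk) per layer; series-sum.
R_stainless steel shell = (1/0.235 − 1/0.248)/(4π×15.5) = 0.001145 K/W
R_polyurethane foam = (1/0.248 − 1/0.333)/(4π×0.0289) = 2.834 K/W
R_outer film = 1/(h·4πr_o²) = 1/(5.2×4π×0.333²) = 0.138 K/W
R_total = 2.973 K/W
Q = ΔT/R_total = 200/2.973

Q ≈ 67.3 W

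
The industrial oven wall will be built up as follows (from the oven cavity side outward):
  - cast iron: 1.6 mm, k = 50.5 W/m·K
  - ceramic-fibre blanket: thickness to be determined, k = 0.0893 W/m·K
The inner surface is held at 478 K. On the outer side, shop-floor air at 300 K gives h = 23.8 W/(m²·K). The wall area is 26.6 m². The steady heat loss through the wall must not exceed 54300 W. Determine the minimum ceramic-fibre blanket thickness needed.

Treating each layer as a thermal resistance in series:
R_cast iron = L/(kA) = 0.0016/(50.5×26.6) = 1.191×10^-6 K/W
R_outer film = 1/(h_o·A) = 1/(23.8×26.6) = 0.00158 K/W
Sum of the known resistances R_other = 0.001581 K/W
Required total resistance R_tot = ΔT/Q_allow = 178/54300 = 0.003278 K/W
R_ceramic-fibre blanket = R_tot − R_other = 0.001697 K/W
L = R·k·A = 0.001697×0.0893×26.6

L ≈ 4.03 mm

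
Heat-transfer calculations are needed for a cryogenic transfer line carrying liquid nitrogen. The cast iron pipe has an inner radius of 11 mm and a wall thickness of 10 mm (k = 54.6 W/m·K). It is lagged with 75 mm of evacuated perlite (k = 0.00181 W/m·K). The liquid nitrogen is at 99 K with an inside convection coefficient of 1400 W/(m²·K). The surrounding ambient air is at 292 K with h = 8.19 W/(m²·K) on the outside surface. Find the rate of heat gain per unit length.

q′ ≈ 1.44 W/m

Per-layer cylindrical resistances, series-summed:
R_inner film = 1/(h_i·2πr₁L) = 1/(1400×2π×0.011×1) = 0.01033 K/W
R_cast iron pipe wall = ln(21/11)/(2π×54.6×1) = 0.001885 K/W
R_evacuated perlite = ln(96/21)/(2π×0.00181×1) = 133.6 K/W
R_outer film = 1/(h_o·2πr_oL) = 1/(8.19×2π×0.096×1) = 0.2024 K/W
R_total = 133.9 K/W
Q = ΔT/R_total = 193/133.9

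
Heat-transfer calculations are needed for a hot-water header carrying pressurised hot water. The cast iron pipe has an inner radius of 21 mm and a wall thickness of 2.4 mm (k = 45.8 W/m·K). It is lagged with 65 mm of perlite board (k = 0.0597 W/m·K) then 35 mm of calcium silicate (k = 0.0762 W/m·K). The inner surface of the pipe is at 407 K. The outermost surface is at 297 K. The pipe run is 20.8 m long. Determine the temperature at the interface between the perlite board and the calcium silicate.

Per-layer cylindrical resistances, series-summed:
R_cast iron pipe wall = ln(23.4/21)/(2π×45.8×20.8) = 1.808×10^-5 K/W
R_perlite board = ln(88.4/23.4)/(2π×0.0597×20.8) = 0.1704 K/W
R_calcium silicate = ln(123.4/88.4)/(2π×0.0762×20.8) = 0.03349 K/W
R_total = 0.2039 K/W
Q = ΔT/R_total = 110/0.2039
Q = 540 W
T_interface = T_inner − Q·ΣR(inner→interface) = 407 − 540×0.1704

T ≈ 315 K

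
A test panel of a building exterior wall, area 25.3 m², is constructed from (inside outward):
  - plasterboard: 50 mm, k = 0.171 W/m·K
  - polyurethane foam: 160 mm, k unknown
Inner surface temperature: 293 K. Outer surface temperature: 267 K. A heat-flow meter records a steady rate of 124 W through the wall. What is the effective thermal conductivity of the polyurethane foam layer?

k ≈ 0.0319 W/(m·K)

Using the resistance-network approach (series):
R_plasterboard = L/(kA) = 0.05/(0.171×25.3) = 0.01156 K/W
Sum of known resistances R_other = 0.01156 K/W
Total R = ΔT/Q = 26/124 = 0.2097 K/W
R_polyurethane foam = R_total − R_other = 0.1981 K/W
k = L/(R·A) = 0.16/(0.1981×25.3)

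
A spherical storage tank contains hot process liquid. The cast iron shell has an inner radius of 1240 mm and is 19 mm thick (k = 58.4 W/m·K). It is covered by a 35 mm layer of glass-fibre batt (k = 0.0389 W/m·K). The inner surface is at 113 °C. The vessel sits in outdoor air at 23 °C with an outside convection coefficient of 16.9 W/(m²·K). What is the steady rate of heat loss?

Q ≈ 1920 W

Each spherical layer contributes R = (1/r_i − 1/r_o)/(4πk):
R_cast iron shell = (1/1.24 − 1/1.259)/(4π×58.4) = 1.658×10^-5 K/W
R_glass-fibre batt = (1/1.259 − 1/1.294)/(4π×0.0389) = 0.04395 K/W
R_outer film = 1/(h·4πr_o²) = 1/(16.9×4π×1.294²) = 0.002812 K/W
R_total = 0.04678 K/W
Q = ΔT/R_total = 90/0.04678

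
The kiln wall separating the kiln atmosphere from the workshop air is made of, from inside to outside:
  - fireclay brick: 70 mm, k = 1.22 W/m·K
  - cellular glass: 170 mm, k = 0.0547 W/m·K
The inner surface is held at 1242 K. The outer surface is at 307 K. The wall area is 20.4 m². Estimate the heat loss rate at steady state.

Q ≈ 6030 W

Thermal resistances in series:
R_fireclay brick = L/(kA) = 0.07/(1.22×20.4) = 0.002813 K/W
R_cellular glass = L/(kA) = 0.17/(0.0547×20.4) = 0.1523 K/W
R_total = 0.1552 K/W
Q = ΔT / R_total = 935 / 0.1552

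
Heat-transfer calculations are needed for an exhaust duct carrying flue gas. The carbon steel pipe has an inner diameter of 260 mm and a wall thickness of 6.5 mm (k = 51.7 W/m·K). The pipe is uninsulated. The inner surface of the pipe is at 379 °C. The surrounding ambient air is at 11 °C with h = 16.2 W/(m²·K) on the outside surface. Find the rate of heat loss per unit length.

q′ ≈ 5100 W/m

Cylindrical conduction, so R = ln(r₂/r₁)/(2πkL) per layer, in series:
R_carbon steel pipe wall = ln(136.5/130)/(2π×51.7×1) = 1.502×10^-4 K/W
R_outer film = 1/(h_o·2πr_oL) = 1/(16.2×2π×0.1365×1) = 0.07197 K/W
R_total = 0.07212 K/W
Q = ΔT/R_total = 368/0.07212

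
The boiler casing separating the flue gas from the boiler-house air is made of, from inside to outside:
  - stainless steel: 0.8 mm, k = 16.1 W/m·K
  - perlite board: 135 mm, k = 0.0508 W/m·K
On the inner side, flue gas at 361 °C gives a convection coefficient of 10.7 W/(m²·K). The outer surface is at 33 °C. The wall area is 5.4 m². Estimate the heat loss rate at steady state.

Model the wall as resistances in series:
R_inner film = 1/(h_i·A) = 1/(10.7×5.4) = 0.01731 K/W
R_stainless steel = L/(kA) = 0.0008/(16.1×5.4) = 9.202×10^-6 K/W
R_perlite board = L/(kA) = 0.135/(0.0508×5.4) = 0.4921 K/W
R_total = 0.5094 K/W
Q = ΔT / R_total = 328 / 0.5094

Q ≈ 644 W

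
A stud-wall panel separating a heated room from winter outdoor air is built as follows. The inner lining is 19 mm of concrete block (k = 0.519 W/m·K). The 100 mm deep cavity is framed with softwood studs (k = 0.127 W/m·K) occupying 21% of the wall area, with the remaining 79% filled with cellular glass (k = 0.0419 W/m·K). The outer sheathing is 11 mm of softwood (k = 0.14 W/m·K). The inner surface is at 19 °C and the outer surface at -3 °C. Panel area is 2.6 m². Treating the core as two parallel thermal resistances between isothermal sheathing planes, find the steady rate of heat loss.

Q ≈ 32 W

Sheathing layers in series; stud and cavity paths in parallel between them.
R_inner = 0.019/(0.519×2.6) = 0.01408 K/W
R_stud  = 0.1/(0.127×0.21×2.6) = 1.442 K/W
R_cav   = 0.1/(0.0419×0.79×2.6) = 1.162 K/W
1/R_core = 1/R_stud + 1/R_cav → R_core = 0.6435 K/W
R_outer = 0.011/(0.14×2.6) = 0.03022 K/W
R_total = 0.6878 K/W
Q = ΔT/R_total = 22/0.6878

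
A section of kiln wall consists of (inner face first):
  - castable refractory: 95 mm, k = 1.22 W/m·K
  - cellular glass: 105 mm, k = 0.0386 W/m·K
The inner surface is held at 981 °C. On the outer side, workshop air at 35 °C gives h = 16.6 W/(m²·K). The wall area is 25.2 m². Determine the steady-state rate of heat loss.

Treating each layer as a thermal resistance in series:
R_castable refractory = L/(kA) = 0.095/(1.22×25.2) = 0.00309 K/W
R_cellular glass = L/(kA) = 0.105/(0.0386×25.2) = 0.1079 K/W
R_outer film = 1/(h_o·A) = 1/(16.6×25.2) = 0.002391 K/W
R_total = 0.1134 K/W
Q = ΔT / R_total = 946 / 0.1134

Q ≈ 8340 W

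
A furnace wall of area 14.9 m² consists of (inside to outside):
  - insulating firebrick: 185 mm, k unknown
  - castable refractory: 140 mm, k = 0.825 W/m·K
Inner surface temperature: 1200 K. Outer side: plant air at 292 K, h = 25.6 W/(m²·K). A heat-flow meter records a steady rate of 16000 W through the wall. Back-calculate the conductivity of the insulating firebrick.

k ≈ 0.291 W/(m·K)

Model the wall as resistances in series:
R_castable refractory = L/(kA) = 0.14/(0.825×14.9) = 0.01139 K/W
R_outer film = 1/(h_o·A) = 1/(25.6×14.9) = 0.002622 K/W
Sum of known resistances R_other = 0.01401 K/W
Total R = ΔT/Q = 908/16000 = 0.05675 K/W
R_insulating firebrick = R_total − R_other = 0.04274 K/W
k = L/(R·A) = 0.185/(0.04274×14.9)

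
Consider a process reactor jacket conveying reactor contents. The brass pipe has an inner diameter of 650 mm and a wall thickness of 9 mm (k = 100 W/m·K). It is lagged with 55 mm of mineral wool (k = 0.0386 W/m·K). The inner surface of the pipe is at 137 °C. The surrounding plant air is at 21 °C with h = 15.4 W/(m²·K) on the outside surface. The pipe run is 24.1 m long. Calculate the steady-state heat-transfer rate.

Q ≈ 4270 W

Treating each annulus and film as a series resistance:
R_brass pipe wall = ln(334/325)/(2π×100×24.1) = 1.804×10^-6 K/W
R_mineral wool = ln(389/334)/(2π×0.0386×24.1) = 0.02608 K/W
R_outer film = 1/(h_o·2πr_oL) = 1/(15.4×2π×0.389×24.1) = 0.001102 K/W
R_total = 0.02718 K/W
Q = ΔT/R_total = 116/0.02718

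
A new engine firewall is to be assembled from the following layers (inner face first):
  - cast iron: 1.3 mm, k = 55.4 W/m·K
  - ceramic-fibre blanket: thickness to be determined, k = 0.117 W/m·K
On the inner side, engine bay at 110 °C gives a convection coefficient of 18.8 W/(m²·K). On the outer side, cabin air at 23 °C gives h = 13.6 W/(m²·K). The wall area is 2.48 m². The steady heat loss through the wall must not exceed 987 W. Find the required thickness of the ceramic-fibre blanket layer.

Treating each layer as a thermal resistance in series:
R_inner film = 1/(h_i·A) = 1/(18.8×2.48) = 0.02145 K/W
R_cast iron = L/(kA) = 0.0013/(55.4×2.48) = 9.462×10^-6 K/W
R_outer film = 1/(h_o·A) = 1/(13.6×2.48) = 0.02965 K/W
Sum of the known resistances R_other = 0.05111 K/W
Required total resistance R_tot = ΔT/Q_allow = 87/987 = 0.08815 K/W
R_ceramic-fibre blanket = R_tot − R_other = 0.03704 K/W
L = R·k·A = 0.03704×0.117×2.48

L ≈ 10.7 mm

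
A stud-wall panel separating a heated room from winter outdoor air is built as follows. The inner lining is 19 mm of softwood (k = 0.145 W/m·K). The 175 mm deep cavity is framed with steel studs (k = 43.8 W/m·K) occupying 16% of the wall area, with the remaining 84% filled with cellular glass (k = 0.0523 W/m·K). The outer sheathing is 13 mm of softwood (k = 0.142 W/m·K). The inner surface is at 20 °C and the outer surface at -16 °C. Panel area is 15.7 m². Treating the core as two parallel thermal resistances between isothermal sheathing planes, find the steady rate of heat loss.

Sheathing layers in series; stud and cavity paths in parallel between them.
R_inner = 0.019/(0.145×15.7) = 0.008346 K/W
R_stud  = 0.175/(43.8×0.16×15.7) = 0.001591 K/W
R_cav   = 0.175/(0.0523×0.84×15.7) = 0.2537 K/W
1/R_core = 1/R_stud + 1/R_cav → R_core = 0.001581 K/W
R_outer = 0.013/(0.142×15.7) = 0.005831 K/W
R_total = 0.01576 K/W
Q = ΔT/R_total = 36/0.01576

Q ≈ 2280 W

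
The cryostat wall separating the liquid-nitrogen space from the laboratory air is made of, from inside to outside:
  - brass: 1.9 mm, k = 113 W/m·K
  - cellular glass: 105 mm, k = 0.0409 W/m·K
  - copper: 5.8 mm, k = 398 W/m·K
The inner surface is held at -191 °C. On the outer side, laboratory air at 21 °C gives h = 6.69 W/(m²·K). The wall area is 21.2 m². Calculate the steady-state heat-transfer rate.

Q ≈ 1650 W

Using the resistance-network approach (series):
R_brass = L/(kA) = 0.0019/(113×21.2) = 7.931×10^-7 K/W
R_cellular glass = L/(kA) = 0.105/(0.0409×21.2) = 0.1211 K/W
R_copper = L/(kA) = 0.0058/(398×21.2) = 6.874×10^-7 K/W
R_outer film = 1/(h_o·A) = 1/(6.69×21.2) = 0.007051 K/W
R_total = 0.1281 K/W
Q = ΔT / R_total = 212 / 0.1281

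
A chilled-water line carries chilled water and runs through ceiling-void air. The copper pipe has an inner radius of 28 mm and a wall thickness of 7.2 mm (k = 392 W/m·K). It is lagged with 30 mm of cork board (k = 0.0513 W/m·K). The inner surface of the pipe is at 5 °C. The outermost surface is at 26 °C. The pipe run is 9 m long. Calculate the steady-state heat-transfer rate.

Q ≈ 98.8 W

Cylindrical conduction, so R = ln(r₂/r₁)/(2πkL) per layer, in series:
R_copper pipe wall = ln(35.2/28)/(2π×392×9) = 1.032×10^-5 K/W
R_cork board = ln(65.2/35.2)/(2π×0.0513×9) = 0.2125 K/W
R_total = 0.2125 K/W
Q = ΔT/R_total = 21/0.2125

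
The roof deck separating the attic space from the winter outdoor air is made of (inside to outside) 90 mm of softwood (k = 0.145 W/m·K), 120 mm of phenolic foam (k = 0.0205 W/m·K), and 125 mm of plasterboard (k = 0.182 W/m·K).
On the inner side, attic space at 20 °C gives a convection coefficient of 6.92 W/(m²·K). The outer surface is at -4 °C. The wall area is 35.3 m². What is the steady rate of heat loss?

Q ≈ 116 W

Series thermal resistances:
R_inner film = 1/(h_i·A) = 1/(6.92×35.3) = 0.004094 K/W
R_softwood = L/(kA) = 0.09/(0.145×35.3) = 0.01758 K/W
R_phenolic foam = L/(kA) = 0.12/(0.0205×35.3) = 0.1658 K/W
R_plasterboard = L/(kA) = 0.125/(0.182×35.3) = 0.01946 K/W
R_total = 0.207 K/W
Q = ΔT / R_total = 24 / 0.207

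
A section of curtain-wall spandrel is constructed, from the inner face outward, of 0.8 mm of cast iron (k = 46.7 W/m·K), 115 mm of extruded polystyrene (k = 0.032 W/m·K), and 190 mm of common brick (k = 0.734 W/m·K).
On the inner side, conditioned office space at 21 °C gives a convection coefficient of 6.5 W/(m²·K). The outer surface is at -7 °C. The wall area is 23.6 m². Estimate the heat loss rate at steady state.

Q ≈ 165 W

Treating each layer as a thermal resistance in series:
R_inner film = 1/(h_i·A) = 1/(6.5×23.6) = 0.006519 K/W
R_cast iron = L/(kA) = 0.0008/(46.7×23.6) = 7.259×10^-7 K/W
R_extruded polystyrene = L/(kA) = 0.115/(0.032×23.6) = 0.1523 K/W
R_common brick = L/(kA) = 0.19/(0.734×23.6) = 0.01097 K/W
R_total = 0.1698 K/W
Q = ΔT / R_total = 28 / 0.1698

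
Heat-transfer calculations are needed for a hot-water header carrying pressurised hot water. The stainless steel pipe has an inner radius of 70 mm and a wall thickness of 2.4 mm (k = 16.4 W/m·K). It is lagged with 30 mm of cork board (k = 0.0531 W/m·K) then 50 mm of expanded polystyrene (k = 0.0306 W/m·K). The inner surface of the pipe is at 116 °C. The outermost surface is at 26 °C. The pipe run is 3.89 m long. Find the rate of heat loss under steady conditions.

Cylindrical conduction, so R = ln(r₂/r₁)/(2πkL) per layer, in series:
R_stainless steel pipe wall = ln(72.4/70)/(2π×16.4×3.89) = 8.41×10^-5 K/W
R_cork board = ln(102.4/72.4)/(2π×0.0531×3.89) = 0.2671 K/W
R_expanded polystyrene = ln(152.4/102.4)/(2π×0.0306×3.89) = 0.5316 K/W
R_total = 0.7988 K/W
Q = ΔT/R_total = 90/0.7988

Q ≈ 113 W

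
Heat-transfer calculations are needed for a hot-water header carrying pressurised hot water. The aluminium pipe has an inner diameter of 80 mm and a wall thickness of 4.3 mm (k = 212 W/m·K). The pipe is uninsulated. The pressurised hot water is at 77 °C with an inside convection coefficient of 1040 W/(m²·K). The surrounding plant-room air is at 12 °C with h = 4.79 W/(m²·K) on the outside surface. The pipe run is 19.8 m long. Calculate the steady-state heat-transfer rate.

Cylindrical conduction, so R = ln(r₂/r₁)/(2πkL) per layer, in series:
R_inner film = 1/(h_i·2πr₁L) = 1/(1040×2π×0.04×19.8) = 1.932×10^-4 K/W
R_aluminium pipe wall = ln(44.3/40)/(2π×212×19.8) = 3.871×10^-6 K/W
R_outer film = 1/(h_o·2πr_oL) = 1/(4.79×2π×0.0443×19.8) = 0.03788 K/W
R_total = 0.03808 K/W
Q = ΔT/R_total = 65/0.03808

Q ≈ 1710 W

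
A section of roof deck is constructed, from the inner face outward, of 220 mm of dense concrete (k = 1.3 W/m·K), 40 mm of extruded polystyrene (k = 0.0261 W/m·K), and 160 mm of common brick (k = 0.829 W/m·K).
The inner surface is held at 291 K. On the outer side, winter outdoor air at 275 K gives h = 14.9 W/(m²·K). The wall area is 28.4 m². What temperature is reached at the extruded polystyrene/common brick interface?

T ≈ 277 K

Using the resistance-network approach (series):
R_dense concrete = L/(kA) = 0.22/(1.3×28.4) = 0.005959 K/W
R_extruded polystyrene = L/(kA) = 0.04/(0.0261×28.4) = 0.05396 K/W
R_common brick = L/(kA) = 0.16/(0.829×28.4) = 0.006796 K/W
R_outer film = 1/(h_o·A) = 1/(14.9×28.4) = 0.002363 K/W
R_total = 0.06908 K/W;  Q = ΔT/R_total = 16/0.06908 = 231.6 W
T_interface = T_inner − Q·ΣR(inner→interface) = 291 − 232×0.05992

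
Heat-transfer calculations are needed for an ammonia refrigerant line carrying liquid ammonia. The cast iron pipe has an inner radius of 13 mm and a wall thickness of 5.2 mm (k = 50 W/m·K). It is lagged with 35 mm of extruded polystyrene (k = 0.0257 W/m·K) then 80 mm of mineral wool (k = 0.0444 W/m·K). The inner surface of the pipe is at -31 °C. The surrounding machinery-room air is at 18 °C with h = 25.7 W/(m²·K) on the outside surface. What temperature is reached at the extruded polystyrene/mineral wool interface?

For a radial system each layer contributes R = ln(r_out/r_in)/(2πkL); films add R = 1/(hA).
R_cast iron pipe wall = ln(18.2/13)/(2π×50×1) = 0.001071 K/W
R_extruded polystyrene = ln(53.2/18.2)/(2π×0.0257×1) = 6.643 K/W
R_mineral wool = ln(133.2/53.2)/(2π×0.0444×1) = 3.29 K/W
R_outer film = 1/(h_o·2πr_oL) = 1/(25.7×2π×0.1332×1) = 0.04649 K/W
R_total = 9.98 K/W
Q = ΔT/R_total = 49/9.98
Q = 4.91 W/m
T_interface = T_inner + Q·ΣR(inner→interface) = -31 + 4.91×6.644

T ≈ 1.62 °C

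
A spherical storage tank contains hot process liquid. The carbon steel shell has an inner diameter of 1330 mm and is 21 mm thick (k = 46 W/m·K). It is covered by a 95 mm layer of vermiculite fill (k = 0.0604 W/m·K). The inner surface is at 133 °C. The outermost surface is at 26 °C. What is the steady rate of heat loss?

Q ≈ 458 W

Spherical conduction: R = (1/r_in − 1/r_out)/(4πk) per layer; series-sum.
R_carbon steel shell = (1/0.665 − 1/0.686)/(4π×46) = 7.964×10^-5 K/W
R_vermiculite fill = (1/0.686 − 1/0.781)/(4π×0.0604) = 0.2336 K/W
R_total = 0.2337 K/W
Q = ΔT/R_total = 107/0.2337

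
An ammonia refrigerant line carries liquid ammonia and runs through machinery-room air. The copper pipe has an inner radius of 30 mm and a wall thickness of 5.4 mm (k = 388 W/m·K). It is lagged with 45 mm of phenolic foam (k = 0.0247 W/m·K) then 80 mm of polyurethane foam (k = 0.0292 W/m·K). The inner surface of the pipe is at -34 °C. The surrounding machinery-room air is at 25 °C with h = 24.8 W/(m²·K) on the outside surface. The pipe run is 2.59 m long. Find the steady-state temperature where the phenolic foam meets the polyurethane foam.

For a radial system each layer contributes R = ln(r_out/r_in)/(2πkL); films add R = 1/(hA).
R_copper pipe wall = ln(35.4/30)/(2π×388×2.59) = 2.621×10^-5 K/W
R_phenolic foam = ln(80.4/35.4)/(2π×0.0247×2.59) = 2.041 K/W
R_polyurethane foam = ln(160.4/80.4)/(2π×0.0292×2.59) = 1.453 K/W
R_outer film = 1/(h_o·2πr_oL) = 1/(24.8×2π×0.1604×2.59) = 0.01545 K/W
R_total = 3.51 K/W
Q = ΔT/R_total = 59/3.51
Q = 16.8 W
T_interface = T_inner + Q·ΣR(inner→interface) = -34 + 16.8×2.041

T ≈ 0.307 °C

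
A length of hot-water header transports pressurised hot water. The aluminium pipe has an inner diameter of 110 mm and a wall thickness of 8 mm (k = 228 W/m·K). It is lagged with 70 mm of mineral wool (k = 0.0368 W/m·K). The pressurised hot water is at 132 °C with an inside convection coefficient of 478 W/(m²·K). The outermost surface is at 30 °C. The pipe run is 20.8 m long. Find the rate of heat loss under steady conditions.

For a radial system each layer contributes R = ln(r_out/r_in)/(2πkL); films add R = 1/(hA).
R_inner film = 1/(h_i·2πr₁L) = 1/(478×2π×0.055×20.8) = 2.91×10^-4 K/W
R_aluminium pipe wall = ln(63/55)/(2π×228×20.8) = 4.557×10^-6 K/W
R_mineral wool = ln(133/63)/(2π×0.0368×20.8) = 0.1554 K/W
R_total = 0.1557 K/W
Q = ΔT/R_total = 102/0.1557

Q ≈ 655 W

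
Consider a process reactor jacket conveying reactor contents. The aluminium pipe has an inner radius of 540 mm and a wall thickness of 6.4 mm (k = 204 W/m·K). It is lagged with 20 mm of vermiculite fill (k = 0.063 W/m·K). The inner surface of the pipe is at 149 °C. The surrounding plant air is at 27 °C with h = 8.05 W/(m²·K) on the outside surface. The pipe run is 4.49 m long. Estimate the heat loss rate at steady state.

For a radial system each layer contributes R = ln(r_out/r_in)/(2πkL); films add R = 1/(hA).
R_aluminium pipe wall = ln(546.4/540)/(2π×204×4.49) = 2.047×10^-6 K/W
R_vermiculite fill = ln(566.4/546.4)/(2π×0.063×4.49) = 0.02023 K/W
R_outer film = 1/(h_o·2πr_oL) = 1/(8.05×2π×0.5664×4.49) = 0.007774 K/W
R_total = 0.028 K/W
Q = ΔT/R_total = 122/0.028

Q ≈ 4360 W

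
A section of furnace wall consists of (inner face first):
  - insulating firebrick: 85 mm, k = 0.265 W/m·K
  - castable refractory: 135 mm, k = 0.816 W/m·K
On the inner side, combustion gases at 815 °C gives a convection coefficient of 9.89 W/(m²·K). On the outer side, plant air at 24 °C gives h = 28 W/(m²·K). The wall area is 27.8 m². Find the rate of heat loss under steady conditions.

Q ≈ 35300 W

Series thermal resistances:
R_inner film = 1/(h_i·A) = 1/(9.89×27.8) = 0.003637 K/W
R_insulating firebrick = L/(kA) = 0.085/(0.265×27.8) = 0.01154 K/W
R_castable refractory = L/(kA) = 0.135/(0.816×27.8) = 0.005951 K/W
R_outer film = 1/(h_o·A) = 1/(28×27.8) = 0.001285 K/W
R_total = 0.02241 K/W
Q = ΔT / R_total = 791 / 0.02241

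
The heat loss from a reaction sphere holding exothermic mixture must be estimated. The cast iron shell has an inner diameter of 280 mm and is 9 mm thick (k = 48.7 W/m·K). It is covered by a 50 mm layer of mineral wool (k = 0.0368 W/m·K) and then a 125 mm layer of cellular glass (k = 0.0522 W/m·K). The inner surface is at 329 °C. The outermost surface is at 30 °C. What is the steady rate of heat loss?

Q ≈ 45.3 W

Each spherical layer contributes R = (1/r_i − 1/r_o)/(4πk):
R_cast iron shell = (1/0.14 − 1/0.149)/(4π×48.7) = 7.05×10^-4 K/W
R_mineral wool = (1/0.149 − 1/0.199)/(4π×0.0368) = 3.646 K/W
R_cellular glass = (1/0.199 − 1/0.324)/(4π×0.0522) = 2.956 K/W
R_total = 6.603 K/W
Q = ΔT/R_total = 299/6.603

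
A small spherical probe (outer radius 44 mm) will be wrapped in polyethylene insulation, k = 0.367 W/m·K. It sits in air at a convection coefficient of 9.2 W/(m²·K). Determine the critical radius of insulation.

For a sphere r_cr = 2k/h = 2×0.367/9.2
r_cr = 79.8 mm; since the bare radius (44 mm) is below r_cr, adding a thin layer of insulation will *increase* heat loss.

r_cr ≈ 79.8 mm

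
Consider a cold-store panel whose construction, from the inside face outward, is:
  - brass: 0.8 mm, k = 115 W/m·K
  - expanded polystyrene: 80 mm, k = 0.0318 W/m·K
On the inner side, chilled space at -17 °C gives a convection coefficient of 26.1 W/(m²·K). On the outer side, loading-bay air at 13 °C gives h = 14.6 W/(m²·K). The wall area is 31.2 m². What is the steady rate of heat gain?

Treating each layer as a thermal resistance in series:
R_inner film = 1/(h_i·A) = 1/(26.1×31.2) = 0.001228 K/W
R_brass = L/(kA) = 0.0008/(115×31.2) = 2.23×10^-7 K/W
R_expanded polystyrene = L/(kA) = 0.08/(0.0318×31.2) = 0.08063 K/W
R_outer film = 1/(h_o·A) = 1/(14.6×31.2) = 0.002195 K/W
R_total = 0.08406 K/W
Q = ΔT / R_total = 30 / 0.08406

Q ≈ 357 W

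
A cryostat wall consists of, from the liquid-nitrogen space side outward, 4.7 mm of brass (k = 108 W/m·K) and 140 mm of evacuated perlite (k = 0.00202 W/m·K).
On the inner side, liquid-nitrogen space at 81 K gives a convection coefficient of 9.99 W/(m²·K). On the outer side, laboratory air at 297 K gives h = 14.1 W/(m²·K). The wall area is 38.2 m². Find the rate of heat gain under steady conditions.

Q ≈ 119 W

Treating each layer as a thermal resistance in series:
R_inner film = 1/(h_i·A) = 1/(9.99×38.2) = 0.00262 K/W
R_brass = L/(kA) = 0.0047/(108×38.2) = 1.139×10^-6 K/W
R_evacuated perlite = L/(kA) = 0.14/(0.00202×38.2) = 1.814 K/W
R_outer film = 1/(h_o·A) = 1/(14.1×38.2) = 0.001857 K/W
R_total = 1.819 K/W
Q = ΔT / R_total = 216 / 1.819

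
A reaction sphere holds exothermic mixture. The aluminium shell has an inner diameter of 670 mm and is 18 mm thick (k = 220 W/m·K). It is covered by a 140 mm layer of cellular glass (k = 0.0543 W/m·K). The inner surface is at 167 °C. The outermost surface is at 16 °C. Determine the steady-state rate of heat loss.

For a spherical shell R = (1/r₁ − 1/r₂)/(4πk); film R = 1/(h·4πr²). In series:
R_aluminium shell = (1/0.335 − 1/0.353)/(4π×220) = 5.506×10^-5 K/W
R_cellular glass = (1/0.353 − 1/0.493)/(4π×0.0543) = 1.179 K/W
R_total = 1.179 K/W
Q = ΔT/R_total = 151/1.179

Q ≈ 128 W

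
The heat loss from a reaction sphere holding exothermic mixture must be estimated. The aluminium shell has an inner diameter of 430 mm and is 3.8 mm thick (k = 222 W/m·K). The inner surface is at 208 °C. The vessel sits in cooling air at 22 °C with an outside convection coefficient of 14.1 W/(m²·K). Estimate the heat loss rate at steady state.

Q ≈ 1580 W

Radial (spherical) resistances in series:
R_aluminium shell = (1/0.215 − 1/0.2188)/(4π×222) = 2.896×10^-5 K/W
R_outer film = 1/(h·4πr_o²) = 1/(14.1×4π×0.2188²) = 0.1179 K/W
R_total = 0.1179 K/W
Q = ΔT/R_total = 186/0.1179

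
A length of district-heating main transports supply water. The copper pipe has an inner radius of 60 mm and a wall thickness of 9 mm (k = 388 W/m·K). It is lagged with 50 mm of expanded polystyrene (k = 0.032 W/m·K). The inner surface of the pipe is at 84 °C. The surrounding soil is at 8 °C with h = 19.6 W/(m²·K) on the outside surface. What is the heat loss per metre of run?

q′ ≈ 27.3 W/m

Per-layer cylindrical resistances, series-summed:
R_copper pipe wall = ln(69/60)/(2π×388×1) = 5.733×10^-5 K/W
R_expanded polystyrene = ln(119/69)/(2π×0.032×1) = 2.711 K/W
R_outer film = 1/(h_o·2πr_oL) = 1/(19.6×2π×0.119×1) = 0.06824 K/W
R_total = 2.779 K/W
Q = ΔT/R_total = 76/2.779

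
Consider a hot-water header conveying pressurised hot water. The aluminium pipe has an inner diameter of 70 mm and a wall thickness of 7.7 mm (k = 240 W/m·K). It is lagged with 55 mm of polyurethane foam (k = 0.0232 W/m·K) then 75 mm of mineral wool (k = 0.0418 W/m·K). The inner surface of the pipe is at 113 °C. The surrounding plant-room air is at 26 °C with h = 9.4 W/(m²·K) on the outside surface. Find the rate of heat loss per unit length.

Radial resistances (cylindrical: R_cond = ln(r_o/r_i)/(2πkL), R_conv = 1/(h·2πrL)):
R_aluminium pipe wall = ln(42.7/35)/(2π×240×1) = 1.319×10^-4 K/W
R_polyurethane foam = ln(97.7/42.7)/(2π×0.0232×1) = 5.678 K/W
R_mineral wool = ln(172.7/97.7)/(2π×0.0418×1) = 2.169 K/W
R_outer film = 1/(h_o·2πr_oL) = 1/(9.4×2π×0.1727×1) = 0.09804 K/W
R_total = 7.945 K/W
Q = ΔT/R_total = 87/7.945

q′ ≈ 10.9 W/m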